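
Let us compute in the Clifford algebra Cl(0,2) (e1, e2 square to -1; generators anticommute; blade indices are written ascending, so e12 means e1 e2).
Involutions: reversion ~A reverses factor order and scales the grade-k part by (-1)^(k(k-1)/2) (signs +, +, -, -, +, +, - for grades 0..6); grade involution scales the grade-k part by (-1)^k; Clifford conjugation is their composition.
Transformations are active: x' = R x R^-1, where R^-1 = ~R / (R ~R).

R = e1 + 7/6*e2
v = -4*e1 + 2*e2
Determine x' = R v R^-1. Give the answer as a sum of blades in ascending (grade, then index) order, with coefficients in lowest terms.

~R = e1 + 7/6*e2, and R ~R = -85/36, so R^-1 = ~R / (-85/36).
R v = 5/3 + 20/3*e12
Answer: 44/17*e1 - 62/17*e2


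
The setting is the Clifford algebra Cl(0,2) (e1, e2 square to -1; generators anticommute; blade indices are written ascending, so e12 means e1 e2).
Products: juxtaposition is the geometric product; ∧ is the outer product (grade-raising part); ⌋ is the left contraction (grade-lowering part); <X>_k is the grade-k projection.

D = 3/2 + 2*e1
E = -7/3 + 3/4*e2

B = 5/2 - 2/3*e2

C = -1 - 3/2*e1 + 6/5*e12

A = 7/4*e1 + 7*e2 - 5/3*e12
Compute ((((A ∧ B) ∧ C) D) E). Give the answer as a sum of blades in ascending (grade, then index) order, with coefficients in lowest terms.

step 1: 35/8*e1 + 35/2*e2 - 16/3*e12
step 2: -35/8*e1 - 35/2*e2 + 379/12*e12
step 3: 35/4 - 105/16*e1 + 443/12*e2 + 659/8*e12
step 4: -2309/48 - 1487/32*e1 - 11459/144*e2 - 37849/192*e12
Answer: -2309/48 - 1487/32*e1 - 11459/144*e2 - 37849/192*e12


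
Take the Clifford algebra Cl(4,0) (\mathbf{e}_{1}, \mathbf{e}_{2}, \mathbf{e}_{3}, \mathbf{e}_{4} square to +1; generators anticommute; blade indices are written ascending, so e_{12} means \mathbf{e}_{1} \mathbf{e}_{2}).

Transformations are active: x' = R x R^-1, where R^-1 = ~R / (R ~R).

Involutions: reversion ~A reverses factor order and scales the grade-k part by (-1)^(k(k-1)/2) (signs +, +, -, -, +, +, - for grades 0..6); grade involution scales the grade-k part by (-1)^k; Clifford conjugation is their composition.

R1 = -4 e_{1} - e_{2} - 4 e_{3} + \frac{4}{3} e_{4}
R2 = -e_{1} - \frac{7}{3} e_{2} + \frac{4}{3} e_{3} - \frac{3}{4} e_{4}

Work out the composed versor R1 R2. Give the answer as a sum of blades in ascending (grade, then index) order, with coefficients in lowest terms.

Distribute over the terms of R1 (each basis-blade product reordered to ascending indices, repeated generators contracted through their squares):
(-4 e_{1}) R2 = 4 + \frac{28}{3} e_{12} - \frac{16}{3} e_{13} + 3 e_{14}
(-e_{2}) R2 = \frac{7}{3} - e_{12} - \frac{4}{3} e_{23} + \frac{3}{4} e_{24}
(-4 e_{3}) R2 = -\frac{16}{3} - 4 e_{13} - \frac{28}{3} e_{23} + 3 e_{34}
(\frac{4}{3} e_{4}) R2 = -1 + \frac{4}{3} e_{14} + \frac{28}{9} e_{24} - \frac{16}{9} e_{34}
Summing the partial products and collecting blades:
Answer: \frac{25}{3} e_{12} - \frac{28}{3} e_{13} + \frac{13}{3} e_{14} - \frac{32}{3} e_{23} + \frac{139}{36} e_{24} + \frac{11}{9} e_{34}


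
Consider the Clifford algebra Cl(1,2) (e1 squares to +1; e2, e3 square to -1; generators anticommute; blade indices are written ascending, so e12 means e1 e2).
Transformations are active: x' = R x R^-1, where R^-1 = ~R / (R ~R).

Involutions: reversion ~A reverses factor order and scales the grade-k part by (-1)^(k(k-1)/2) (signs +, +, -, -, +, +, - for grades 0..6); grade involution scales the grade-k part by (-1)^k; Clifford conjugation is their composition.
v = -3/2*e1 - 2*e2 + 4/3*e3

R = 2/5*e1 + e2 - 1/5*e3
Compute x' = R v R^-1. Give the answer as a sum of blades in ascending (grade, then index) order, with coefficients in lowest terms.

~R = 2/5*e1 + e2 - 1/5*e3, and R ~R = -22/25, so R^-1 = ~R / (-22/25).
R v = 5/3 + 7/10*e12 + 7/30*e13 + 14/15*e23
Answer: -1/66*e1 - 59/33*e2 - 19/33*e3


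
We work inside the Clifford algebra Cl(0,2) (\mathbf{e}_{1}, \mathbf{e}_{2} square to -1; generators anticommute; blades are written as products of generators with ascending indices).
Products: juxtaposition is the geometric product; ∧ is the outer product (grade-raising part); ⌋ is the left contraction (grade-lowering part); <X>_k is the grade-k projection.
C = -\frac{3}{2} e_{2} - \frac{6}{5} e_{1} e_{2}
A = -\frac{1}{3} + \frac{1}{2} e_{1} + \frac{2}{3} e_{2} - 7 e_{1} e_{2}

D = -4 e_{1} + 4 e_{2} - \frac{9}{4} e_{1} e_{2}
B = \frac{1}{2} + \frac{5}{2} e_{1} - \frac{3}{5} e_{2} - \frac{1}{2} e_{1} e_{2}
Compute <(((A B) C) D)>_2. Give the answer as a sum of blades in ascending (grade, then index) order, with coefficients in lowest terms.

step 1: -\frac{271}{60} - \frac{307}{60} e_{1} - \frac{1003}{60} e_{2} - \frac{53}{10} e_{1} e_{2}
step 2: -\frac{6287}{200} + \frac{1211}{100} e_{1} + \frac{127}{200} e_{2} + \frac{2619}{200} e_{1} e_{2}
step 3: \frac{60291}{800} + \frac{11509}{160} e_{1} - \frac{60349}{400} e_{2} + \frac{97367}{800} e_{1} e_{2}
step 4: \frac{97367}{800} e_{1} e_{2}
Answer: \frac{97367}{800} e_{1} e_{2}


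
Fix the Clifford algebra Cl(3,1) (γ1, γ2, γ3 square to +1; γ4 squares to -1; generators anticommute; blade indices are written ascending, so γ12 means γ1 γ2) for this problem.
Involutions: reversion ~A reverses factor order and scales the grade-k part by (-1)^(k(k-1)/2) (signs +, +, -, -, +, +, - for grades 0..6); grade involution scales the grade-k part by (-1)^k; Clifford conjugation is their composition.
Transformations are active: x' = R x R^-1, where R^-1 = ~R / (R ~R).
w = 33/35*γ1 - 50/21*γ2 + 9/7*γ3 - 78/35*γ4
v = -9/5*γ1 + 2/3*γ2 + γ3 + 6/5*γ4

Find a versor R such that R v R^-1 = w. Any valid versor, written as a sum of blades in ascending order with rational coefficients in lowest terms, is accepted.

Here q(v) = q(w) = 146/45; the classical choice R = v + w = -6/7*γ1 - 12/7*γ2 + 16/7*γ3 - 36/35*γ4 then realises v -> w under the sandwich.
Answer: -6/7*γ1 - 12/7*γ2 + 16/7*γ3 - 36/35*γ4


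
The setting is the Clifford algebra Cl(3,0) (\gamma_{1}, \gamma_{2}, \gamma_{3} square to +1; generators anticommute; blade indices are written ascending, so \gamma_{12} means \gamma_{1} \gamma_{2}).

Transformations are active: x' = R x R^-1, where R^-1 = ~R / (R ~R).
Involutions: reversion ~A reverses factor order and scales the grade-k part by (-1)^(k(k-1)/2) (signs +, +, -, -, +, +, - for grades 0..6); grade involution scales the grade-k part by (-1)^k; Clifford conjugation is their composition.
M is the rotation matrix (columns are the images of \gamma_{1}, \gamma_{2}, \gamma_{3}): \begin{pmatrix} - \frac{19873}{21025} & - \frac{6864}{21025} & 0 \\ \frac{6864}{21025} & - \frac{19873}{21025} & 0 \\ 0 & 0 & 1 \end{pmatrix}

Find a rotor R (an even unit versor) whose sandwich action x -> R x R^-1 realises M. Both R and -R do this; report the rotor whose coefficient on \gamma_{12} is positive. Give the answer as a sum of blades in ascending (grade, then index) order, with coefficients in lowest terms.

Method: write R = a + b12*\gamma_{12} + b13*\gamma_{13} + b23*\gamma_{23} with a^2 + b12^2 + b13^2 + b23^2 = 1 (so R^-1 = ~R). Expanding the columns R e_j ~R gives tr M = 4a^2 - 1 and, from the antisymmetric part, M21 - M12 = -4a*b12, M13 - M31 = 4a*b13, M32 - M23 = -4a*b23.
Here tr M = -\frac{18721}{21025}, so a^2 = (1 + tr M)/4 = \frac{576}{21025} and a = ±\frac{24}{145}. Taking a = \frac{24}{145}: M21 - M12 = \frac{13728}{21025}, M13 - M31 = 0, M32 - M23 = 0, giving b12 = -\frac{143}{145}, b13 = 0, b23 = 0, i.e. R = \frac{24}{145} - \frac{143}{145} \gamma_{12}.
Its \gamma_{12} coefficient is negative, so report the other preimage -R.
Answer: -\frac{24}{145} + \frac{143}{145} \gamma_{12}. Uniqueness: Spin(3) -> SO(3) maps R and -R to the same rotation of trace -\frac{18721}{21025}; fixing the sign of the \gamma_{12} coefficient removes the ambiguity.


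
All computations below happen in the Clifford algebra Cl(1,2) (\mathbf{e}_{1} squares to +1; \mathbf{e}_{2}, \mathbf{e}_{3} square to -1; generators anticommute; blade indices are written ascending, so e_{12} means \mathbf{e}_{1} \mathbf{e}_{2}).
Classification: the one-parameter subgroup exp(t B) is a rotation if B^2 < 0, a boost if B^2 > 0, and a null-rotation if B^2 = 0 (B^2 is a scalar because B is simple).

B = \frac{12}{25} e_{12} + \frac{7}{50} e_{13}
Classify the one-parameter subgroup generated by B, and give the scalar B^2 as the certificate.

B^2 term by term: the squares give (\frac{12}{25})^2*(e_{12})^2 + (\frac{7}{50})^2*(e_{13})^2 = \frac{144}{625}*(+1) + \frac{49}{2500}*(+1) = \frac{1}{4} (each basis 2-blade squares to minus the product of its generators' squares); cross terms between blades sharing an index anticommute and cancel. So B^2 = \frac{1}{4}.
Answer: boost, certificate B^2 = \frac{1}{4}. The class reads off the invariant scalar \frac{1}{4} directly.


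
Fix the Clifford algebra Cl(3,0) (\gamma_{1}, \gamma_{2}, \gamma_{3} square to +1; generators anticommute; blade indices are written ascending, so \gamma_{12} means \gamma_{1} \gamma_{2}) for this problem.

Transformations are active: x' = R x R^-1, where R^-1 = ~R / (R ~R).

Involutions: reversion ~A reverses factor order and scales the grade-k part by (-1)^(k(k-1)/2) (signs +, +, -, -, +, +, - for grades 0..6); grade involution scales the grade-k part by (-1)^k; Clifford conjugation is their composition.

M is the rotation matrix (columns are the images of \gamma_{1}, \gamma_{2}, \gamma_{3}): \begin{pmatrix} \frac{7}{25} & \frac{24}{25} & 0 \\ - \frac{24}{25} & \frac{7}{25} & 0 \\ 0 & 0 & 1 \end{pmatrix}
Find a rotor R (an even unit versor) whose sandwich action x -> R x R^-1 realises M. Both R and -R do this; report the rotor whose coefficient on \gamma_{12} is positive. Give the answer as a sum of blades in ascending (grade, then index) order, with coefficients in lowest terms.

Method: write R = a + b12*\gamma_{12} + b13*\gamma_{13} + b23*\gamma_{23} with a^2 + b12^2 + b13^2 + b23^2 = 1 (so R^-1 = ~R). Expanding the columns R e_j ~R gives tr M = 4a^2 - 1 and, from the antisymmetric part, M21 - M12 = -4a*b12, M13 - M31 = 4a*b13, M32 - M23 = -4a*b23.
Here tr M = \frac{39}{25}, so a^2 = (1 + tr M)/4 = \frac{16}{25} and a = ±\frac{4}{5}. Taking a = \frac{4}{5}: M21 - M12 = -\frac{48}{25}, M13 - M31 = 0, M32 - M23 = 0, giving b12 = \frac{3}{5}, b13 = 0, b23 = 0, i.e. R = \frac{4}{5} + \frac{3}{5} \gamma_{12}.
Its \gamma_{12} coefficient is already positive.
Answer: \frac{4}{5} + \frac{3}{5} \gamma_{12}. Recall the cover is two-to-one: with M of trace \frac{39}{25}, both preimages act alike, and the stated \gamma_{12} sign chooses the sheet.


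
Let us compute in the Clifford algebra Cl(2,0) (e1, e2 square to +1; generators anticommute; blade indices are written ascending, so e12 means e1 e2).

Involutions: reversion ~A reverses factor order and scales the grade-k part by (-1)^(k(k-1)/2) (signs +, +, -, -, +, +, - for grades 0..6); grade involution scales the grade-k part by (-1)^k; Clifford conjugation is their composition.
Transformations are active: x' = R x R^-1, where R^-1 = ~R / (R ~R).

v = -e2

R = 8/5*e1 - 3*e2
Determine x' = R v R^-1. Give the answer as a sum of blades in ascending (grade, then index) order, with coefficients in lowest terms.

~R = 8/5*e1 - 3*e2, and R ~R = 289/25, so R^-1 = ~R / (289/25).
R v = 3 - 8/5*e12
Answer: 240/289*e1 - 161/289*e2


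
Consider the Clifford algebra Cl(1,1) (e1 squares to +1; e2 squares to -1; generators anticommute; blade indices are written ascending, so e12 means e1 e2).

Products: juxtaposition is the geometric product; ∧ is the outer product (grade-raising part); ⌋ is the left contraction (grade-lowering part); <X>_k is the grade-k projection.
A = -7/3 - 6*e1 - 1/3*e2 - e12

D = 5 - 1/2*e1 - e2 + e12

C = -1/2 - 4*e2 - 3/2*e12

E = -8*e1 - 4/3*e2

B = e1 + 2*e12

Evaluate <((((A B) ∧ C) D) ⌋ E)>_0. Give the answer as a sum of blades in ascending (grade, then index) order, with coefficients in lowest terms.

step 1: -8 - 3*e1 - 11*e2 - 13/3*e12
step 2: 4 + 3/2*e1 + 75/2*e2 + 157/6*e12
step 3: 995/12 + 415/6*e1 + 2377/12*e2 + 1825/12*e12
step 4: -2603/9 - 1990/3*e1 - 995/9*e2
step 5: -2603/9
Answer: -2603/9


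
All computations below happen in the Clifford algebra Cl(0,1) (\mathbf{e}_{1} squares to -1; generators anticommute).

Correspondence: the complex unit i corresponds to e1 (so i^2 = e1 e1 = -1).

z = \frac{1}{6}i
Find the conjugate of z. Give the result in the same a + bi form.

In blades: z = \frac{1}{6} e_{1}.
Conjugation here is Clifford conjugation: the scalar is fixed and the grade-1 and grade-2 blades all flip sign, giving -\frac{1}{6} e_{1}; translating back:
Answer: -\frac{1}{6}i


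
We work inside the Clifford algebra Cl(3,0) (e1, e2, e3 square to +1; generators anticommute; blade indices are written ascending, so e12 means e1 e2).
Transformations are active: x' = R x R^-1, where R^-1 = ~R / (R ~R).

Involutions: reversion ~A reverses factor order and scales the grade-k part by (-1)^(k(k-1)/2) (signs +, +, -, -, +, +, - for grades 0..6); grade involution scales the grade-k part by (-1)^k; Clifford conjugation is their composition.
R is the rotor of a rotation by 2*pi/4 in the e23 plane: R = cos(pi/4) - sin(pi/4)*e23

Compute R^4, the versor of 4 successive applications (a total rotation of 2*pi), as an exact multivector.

Half-angle bookkeeping: 4 applications in e23 add up to rotor phase 4*pi/4 = pi, so R^4 = cos(pi) - sin(pi)*e23.
cos(pi) = -1 and sin(pi) = 0, so R^4 = -1. The total rotation 2*pi is 1 full turn, so every vector returns to itself, yet the rotor is -1, on the OTHER sheet of the double cover (an odd number of 2*pi turns).
Answer: -1


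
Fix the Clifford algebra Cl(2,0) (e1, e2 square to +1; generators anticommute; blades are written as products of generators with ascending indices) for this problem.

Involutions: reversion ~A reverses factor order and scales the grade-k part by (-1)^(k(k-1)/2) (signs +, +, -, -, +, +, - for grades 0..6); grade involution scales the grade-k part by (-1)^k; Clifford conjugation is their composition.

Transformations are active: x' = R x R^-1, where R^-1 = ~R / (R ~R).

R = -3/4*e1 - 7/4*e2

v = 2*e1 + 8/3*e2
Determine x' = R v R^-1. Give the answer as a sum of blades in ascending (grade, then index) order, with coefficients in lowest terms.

~R = -3/4*e1 - 7/4*e2, and R ~R = 29/8, so R^-1 = ~R / (29/8).
R v = -37/6 + 3/2*e1 e2
Answer: 16/29*e1 + 286/87*e2


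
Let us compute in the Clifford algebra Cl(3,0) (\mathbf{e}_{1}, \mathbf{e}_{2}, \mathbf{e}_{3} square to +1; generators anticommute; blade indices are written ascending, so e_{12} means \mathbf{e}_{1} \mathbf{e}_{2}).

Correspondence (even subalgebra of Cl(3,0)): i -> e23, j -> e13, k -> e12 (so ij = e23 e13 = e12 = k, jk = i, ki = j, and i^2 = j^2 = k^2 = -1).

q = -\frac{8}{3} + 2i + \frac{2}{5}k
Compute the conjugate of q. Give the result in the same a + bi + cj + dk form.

In blades: q = -\frac{8}{3} + \frac{2}{5} e_{12} + 2 e_{23}.
Quaternion conjugation is reversion on the even subalgebra: the scalar is fixed and every grade-2 blade flips sign, giving -\frac{8}{3} - \frac{2}{5} e_{12} - 2 e_{23}; translating back:
Answer: -\frac{8}{3} - 2i - \frac{2}{5}k


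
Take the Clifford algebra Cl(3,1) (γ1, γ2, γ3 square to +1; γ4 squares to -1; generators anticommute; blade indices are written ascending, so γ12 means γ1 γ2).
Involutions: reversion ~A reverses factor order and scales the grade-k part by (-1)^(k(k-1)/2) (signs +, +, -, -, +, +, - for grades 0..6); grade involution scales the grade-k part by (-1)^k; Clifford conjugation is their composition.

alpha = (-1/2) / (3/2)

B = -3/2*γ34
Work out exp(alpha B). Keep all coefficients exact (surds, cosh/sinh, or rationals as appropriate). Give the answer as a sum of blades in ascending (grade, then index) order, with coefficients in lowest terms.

B^2 = (-3/2)^2*(γ34)^2 = 9/4*(+1) = 9/4 (a basis 2-blade squares to minus the product of its generators' squares).
B^2 = 9/4 — hyperbolic case — the even/odd split gives cosh and sinh: l = 3/2, alpha*l = -1/2, so exp(alpha B) = cosh(-1/2) + (sinh(-1/2)/(3/2))*B = cosh(1/2) + (-2*sinh(1/2)/3)*B.
Answer: cosh(1/2) + sinh(1/2)*γ34


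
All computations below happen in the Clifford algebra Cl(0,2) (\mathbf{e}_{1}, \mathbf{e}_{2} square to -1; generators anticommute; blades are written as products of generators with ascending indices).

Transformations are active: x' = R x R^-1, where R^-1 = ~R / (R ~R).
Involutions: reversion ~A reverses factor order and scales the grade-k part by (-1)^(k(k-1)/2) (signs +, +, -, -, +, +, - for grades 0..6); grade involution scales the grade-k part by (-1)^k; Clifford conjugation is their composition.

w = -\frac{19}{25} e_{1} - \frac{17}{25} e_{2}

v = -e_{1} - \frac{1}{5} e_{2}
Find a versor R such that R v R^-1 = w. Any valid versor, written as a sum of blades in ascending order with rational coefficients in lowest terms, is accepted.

Reasoning: v^2 = w^2 = -\frac{26}{25} since conjugation preserves the quadratic form; R = v + w = -\frac{44}{25} e_{1} - \frac{22}{25} e_{2} is then valid when invertible, keeping its own part and reversing (v - w)/2.
Answer: -\frac{44}{25} e_{1} - \frac{22}{25} e_{2}


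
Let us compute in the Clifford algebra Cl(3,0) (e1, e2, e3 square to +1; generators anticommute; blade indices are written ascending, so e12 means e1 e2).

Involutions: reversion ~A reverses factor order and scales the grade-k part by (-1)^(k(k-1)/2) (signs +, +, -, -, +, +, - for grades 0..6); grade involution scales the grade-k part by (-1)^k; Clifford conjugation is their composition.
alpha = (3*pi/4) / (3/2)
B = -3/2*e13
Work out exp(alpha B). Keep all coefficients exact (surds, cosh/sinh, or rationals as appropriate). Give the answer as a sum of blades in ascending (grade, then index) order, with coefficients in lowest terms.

B^2 = (-3/2)^2*(e13)^2 = 9/4*(-1) = -9/4 (a basis 2-blade squares to minus the product of its generators' squares).
B^2 = -9/4 — circular case — the even/odd split gives cos and sin: l = 3/2, alpha*l = 3*pi/4, so exp(alpha B) = cos(3*pi/4) + (sin(3*pi/4)/(3/2))*B = -sqrt(2)/2 + (sqrt(2)/3)*B.
Answer: -sqrt(2)/2 - sqrt(2)/2*e13


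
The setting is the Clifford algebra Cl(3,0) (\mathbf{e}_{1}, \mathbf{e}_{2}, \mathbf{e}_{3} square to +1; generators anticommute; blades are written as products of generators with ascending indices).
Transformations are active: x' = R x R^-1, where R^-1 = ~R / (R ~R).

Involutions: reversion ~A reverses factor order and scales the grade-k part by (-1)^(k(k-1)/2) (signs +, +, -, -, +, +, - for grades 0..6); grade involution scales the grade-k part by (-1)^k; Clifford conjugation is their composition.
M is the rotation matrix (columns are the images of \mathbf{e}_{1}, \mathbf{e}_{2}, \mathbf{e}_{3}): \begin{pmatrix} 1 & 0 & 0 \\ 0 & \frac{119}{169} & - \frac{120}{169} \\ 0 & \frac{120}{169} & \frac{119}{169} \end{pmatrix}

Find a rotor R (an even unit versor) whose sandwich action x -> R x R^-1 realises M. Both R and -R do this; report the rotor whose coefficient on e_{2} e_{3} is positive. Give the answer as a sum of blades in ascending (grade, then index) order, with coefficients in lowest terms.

Method: write R = a + b12*e_{1} e_{2} + b13*e_{1} e_{3} + b23*e_{2} e_{3} with a^2 + b12^2 + b13^2 + b23^2 = 1 (so R^-1 = ~R). Expanding the columns R e_j ~R gives tr M = 4a^2 - 1 and, from the antisymmetric part, M21 - M12 = -4a*b12, M13 - M31 = 4a*b13, M32 - M23 = -4a*b23.
Here tr M = \frac{407}{169}, so a^2 = (1 + tr M)/4 = \frac{144}{169} and a = ±\frac{12}{13}. Taking a = \frac{12}{13}: M21 - M12 = 0, M13 - M31 = 0, M32 - M23 = \frac{240}{169}, giving b12 = 0, b13 = 0, b23 = -\frac{5}{13}, i.e. R = \frac{12}{13} - \frac{5}{13} e_{2} e_{3}.
Its e_{2} e_{3} coefficient is negative, so report the other preimage -R.
Answer: -\frac{12}{13} + \frac{5}{13} e_{2} e_{3}. Why the constraint matters: R and -R act identically through the sandwich — M has trace \frac{407}{169} either way — so only the sign condition on e_{2} e_{3} picks one of the two preimages.


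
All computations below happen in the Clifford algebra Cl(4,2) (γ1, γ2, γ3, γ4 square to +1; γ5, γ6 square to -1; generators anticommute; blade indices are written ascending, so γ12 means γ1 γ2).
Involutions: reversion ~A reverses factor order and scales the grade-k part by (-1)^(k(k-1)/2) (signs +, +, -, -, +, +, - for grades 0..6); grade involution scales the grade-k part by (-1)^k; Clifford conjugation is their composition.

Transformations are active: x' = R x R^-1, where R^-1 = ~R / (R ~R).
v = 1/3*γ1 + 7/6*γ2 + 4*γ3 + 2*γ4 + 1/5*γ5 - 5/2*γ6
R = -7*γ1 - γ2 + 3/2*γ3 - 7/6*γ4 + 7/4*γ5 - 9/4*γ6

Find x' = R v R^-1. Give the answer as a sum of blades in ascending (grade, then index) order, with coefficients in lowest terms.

~R = -7*γ1 - γ2 + 3/2*γ3 - 7/6*γ4 + 7/4*γ5 - 9/4*γ6, and R ~R = 3275/72, so R^-1 = ~R / (3275/72).
R v = -697/120 - 47/6*γ12 - 57/2*γ13 - 245/18*γ14 - 119/60*γ15 + 73/4*γ16 - 23/4*γ23 - 23/36*γ24 - 269/120*γ25 + 41/8*γ26 + 23/3*γ34 - 67/10*γ35 + 21/4*γ36 - 56/15*γ45 + 89/12*γ46 - 157/40*γ56
Answer: 71447/49125*γ1 - 89533/98250*γ2 - 71773/16375*γ3 - 27871/16375*γ4 - 21187/32750*γ5 + 50347/16375*γ6


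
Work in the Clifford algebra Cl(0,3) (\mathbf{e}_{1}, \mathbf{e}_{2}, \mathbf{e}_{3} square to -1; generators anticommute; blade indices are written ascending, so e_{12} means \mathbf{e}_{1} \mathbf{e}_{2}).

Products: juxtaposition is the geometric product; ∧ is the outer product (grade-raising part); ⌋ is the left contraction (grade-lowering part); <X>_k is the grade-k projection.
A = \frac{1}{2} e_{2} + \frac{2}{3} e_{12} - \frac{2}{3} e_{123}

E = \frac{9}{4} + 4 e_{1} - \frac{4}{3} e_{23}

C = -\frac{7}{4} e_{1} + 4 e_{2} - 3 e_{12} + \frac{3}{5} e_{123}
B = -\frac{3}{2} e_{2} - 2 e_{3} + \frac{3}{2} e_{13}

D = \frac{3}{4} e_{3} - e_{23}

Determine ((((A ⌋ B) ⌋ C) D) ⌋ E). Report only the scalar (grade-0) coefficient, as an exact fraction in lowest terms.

step 1: \frac{3}{4}
step 2: -\frac{21}{16} e_{1} + 3 e_{2} - \frac{9}{4} e_{12} + \frac{9}{20} e_{123}
step 3: \frac{9}{20} e_{1} + 3 e_{3} - \frac{27}{80} e_{12} - \frac{207}{64} e_{13} + \frac{9}{4} e_{23} - \frac{3}{8} e_{123}
step 4: \frac{6}{5} - 4 e_{2}
Answer: \frac{6}{5}


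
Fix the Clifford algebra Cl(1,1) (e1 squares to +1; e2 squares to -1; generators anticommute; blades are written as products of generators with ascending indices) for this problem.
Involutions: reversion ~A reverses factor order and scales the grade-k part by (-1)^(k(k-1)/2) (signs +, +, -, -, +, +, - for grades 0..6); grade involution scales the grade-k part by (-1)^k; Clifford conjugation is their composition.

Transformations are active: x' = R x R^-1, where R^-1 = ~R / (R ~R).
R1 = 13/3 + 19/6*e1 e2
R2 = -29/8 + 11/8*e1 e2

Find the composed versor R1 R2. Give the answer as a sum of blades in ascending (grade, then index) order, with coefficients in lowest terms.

Distribute over the terms of R1 (each basis-blade product reordered to ascending indices, repeated generators contracted through their squares):
(13/3) R2 = -377/24 + 143/24*e1 e2
(19/6*e1 e2) R2 = 209/48 - 551/48*e1 e2
Summing the partial products and collecting blades:
Answer: -545/48 - 265/48*e1 e2


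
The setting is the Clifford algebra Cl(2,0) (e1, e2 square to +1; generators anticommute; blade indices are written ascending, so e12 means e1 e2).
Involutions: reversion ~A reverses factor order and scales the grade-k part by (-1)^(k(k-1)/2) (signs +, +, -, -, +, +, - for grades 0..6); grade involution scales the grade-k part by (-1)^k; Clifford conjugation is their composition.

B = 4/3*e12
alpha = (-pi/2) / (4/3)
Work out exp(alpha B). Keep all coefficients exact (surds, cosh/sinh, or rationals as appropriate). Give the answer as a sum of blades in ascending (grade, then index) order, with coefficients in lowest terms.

B^2 = (4/3)^2*(e12)^2 = 16/9*(-1) = -16/9 (a basis 2-blade squares to minus the product of its generators' squares).
B^2 = -16/9 — B^2 < 0, so the exponential closes trigonometrically: l = 4/3, alpha*l = -pi/2, so exp(alpha B) = cos(-pi/2) + (sin(-pi/2)/(4/3))*B = 0 + (-3/4)*B.
Answer: -e12


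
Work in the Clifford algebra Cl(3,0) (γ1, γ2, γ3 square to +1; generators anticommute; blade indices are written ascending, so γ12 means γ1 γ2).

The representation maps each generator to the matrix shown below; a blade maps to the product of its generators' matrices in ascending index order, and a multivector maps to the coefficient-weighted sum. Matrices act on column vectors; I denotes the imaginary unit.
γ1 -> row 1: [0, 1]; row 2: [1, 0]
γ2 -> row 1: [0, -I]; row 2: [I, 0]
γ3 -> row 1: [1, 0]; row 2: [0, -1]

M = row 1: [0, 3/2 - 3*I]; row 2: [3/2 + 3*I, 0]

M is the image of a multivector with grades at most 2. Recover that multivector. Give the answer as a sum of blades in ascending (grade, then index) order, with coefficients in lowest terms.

Method: 1, rho(γ1), rho(γ2), rho(γ3) form a trace-orthogonal basis of the 2x2 complex matrices (tr(X Y) = 2 if X = Y, else 0), so M = m0*1 + m1*rho(γ1) + m2*rho(γ2) + m3*rho(γ3) with m0 = tr(M)/2 = 0, m1 = tr(M rho(γ1))/2 = 3/2, m2 = tr(M rho(γ2))/2 = 3, m3 = tr(M rho(γ3))/2 = 0.
Multiplying table entries, the bivector images are rho(γ12) = I*rho(γ3), rho(γ13) = -I*rho(γ2), rho(γ23) = I*rho(γ1); with real blade coefficients the real parts of m0..m3 are the coefficients of 1, γ1, γ2, γ3 and the imaginary parts give the bivectors (γ23: Im m1, γ13: -Im m2, γ12: Im m3).
Answer: 3/2*γ1 + 3*γ2


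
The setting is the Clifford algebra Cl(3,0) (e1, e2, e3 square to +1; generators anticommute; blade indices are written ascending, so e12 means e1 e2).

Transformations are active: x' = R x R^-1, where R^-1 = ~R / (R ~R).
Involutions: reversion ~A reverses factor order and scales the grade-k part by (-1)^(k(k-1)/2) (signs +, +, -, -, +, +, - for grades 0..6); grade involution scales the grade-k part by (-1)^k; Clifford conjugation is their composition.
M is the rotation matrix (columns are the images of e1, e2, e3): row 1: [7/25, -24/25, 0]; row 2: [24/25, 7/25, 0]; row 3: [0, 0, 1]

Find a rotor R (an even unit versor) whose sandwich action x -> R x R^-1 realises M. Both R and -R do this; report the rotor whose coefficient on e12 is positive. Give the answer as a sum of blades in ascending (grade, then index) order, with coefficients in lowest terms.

Method: write R = a + b12*e12 + b13*e13 + b23*e23 with a^2 + b12^2 + b13^2 + b23^2 = 1 (so R^-1 = ~R). Expanding the columns R e_j ~R gives tr M = 4a^2 - 1 and, from the antisymmetric part, M21 - M12 = -4a*b12, M13 - M31 = 4a*b13, M32 - M23 = -4a*b23.
Here tr M = 39/25, so a^2 = (1 + tr M)/4 = 16/25 and a = ±4/5. Taking a = 4/5: M21 - M12 = 48/25, M13 - M31 = 0, M32 - M23 = 0, giving b12 = -3/5, b13 = 0, b23 = 0, i.e. R = 4/5 - 3/5*e12.
Its e12 coefficient is negative, so report the other preimage -R.
Answer: -4/5 + 3/5*e12. Note: both R and -R realise this M (trace 39/25); the covering map identifies them, and the e12-coefficient sign is the tie-breaker.


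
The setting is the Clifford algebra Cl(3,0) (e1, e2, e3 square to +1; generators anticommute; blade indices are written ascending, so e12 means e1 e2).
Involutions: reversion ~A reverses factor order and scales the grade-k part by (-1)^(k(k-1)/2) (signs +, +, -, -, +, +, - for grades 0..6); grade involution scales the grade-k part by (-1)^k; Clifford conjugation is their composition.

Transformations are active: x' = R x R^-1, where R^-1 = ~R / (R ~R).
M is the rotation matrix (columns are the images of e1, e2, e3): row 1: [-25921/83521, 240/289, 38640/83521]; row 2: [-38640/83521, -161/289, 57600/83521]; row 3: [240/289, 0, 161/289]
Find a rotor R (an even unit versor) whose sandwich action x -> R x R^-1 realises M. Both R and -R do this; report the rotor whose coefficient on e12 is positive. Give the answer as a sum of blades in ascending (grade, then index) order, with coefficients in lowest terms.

Method: write R = a + b12*e12 + b13*e13 + b23*e23 with a^2 + b12^2 + b13^2 + b23^2 = 1 (so R^-1 = ~R). Expanding the columns R e_j ~R gives tr M = 4a^2 - 1 and, from the antisymmetric part, M21 - M12 = -4a*b12, M13 - M31 = 4a*b13, M32 - M23 = -4a*b23.
Here tr M = -25921/83521, so a^2 = (1 + tr M)/4 = 14400/83521 and a = ±120/289. Taking a = 120/289: M21 - M12 = -108000/83521, M13 - M31 = -30720/83521, M32 - M23 = -57600/83521, giving b12 = 225/289, b13 = -64/289, b23 = 120/289, i.e. R = 120/289 + 225/289*e12 - 64/289*e13 + 120/289*e23.
Its e12 coefficient is already positive.
Answer: 120/289 + 225/289*e12 - 64/289*e13 + 120/289*e23. Note: both R and -R realise this M (trace -25921/83521); the covering map identifies them, and the e12-coefficient sign is the tie-breaker.


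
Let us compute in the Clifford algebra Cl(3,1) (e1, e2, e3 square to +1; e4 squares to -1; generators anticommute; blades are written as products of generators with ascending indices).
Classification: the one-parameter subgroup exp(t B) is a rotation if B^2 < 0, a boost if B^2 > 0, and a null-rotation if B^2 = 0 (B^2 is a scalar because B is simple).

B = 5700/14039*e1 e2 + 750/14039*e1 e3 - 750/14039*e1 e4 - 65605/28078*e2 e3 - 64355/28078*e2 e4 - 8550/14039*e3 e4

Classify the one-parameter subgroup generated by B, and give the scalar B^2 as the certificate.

B^2 term by term: the squares give (5700/14039)^2*(e1 e2)^2 + (750/14039)^2*(e1 e3)^2 + (-750/14039)^2*(e1 e4)^2 + (-65605/28078)^2*(e2 e3)^2 + (-64355/28078)^2*(e2 e4)^2 + (-8550/14039)^2*(e3 e4)^2 = 32490000/197093521*(-1) + 562500/197093521*(-1) + 562500/197093521*(+1) + 4304016025/788374084*(-1) + 4141566025/788374084*(+1) + 73102500/197093521*(+1) = 0 (each basis 2-blade squares to minus the product of its generators' squares); cross terms between blades sharing an index anticommute and cancel; the commuting (index-disjoint) pairs give grade-4 terms 2*c*c'*(blade product), which cancel blade by blade — e1 e2 e3 e4: -97470000/197093521 + 48266250/197093521 + 49203750/197093521 = 0 — confirming B is simple. So B^2 = 0.
Answer: null-rotation, certificate B^2 = 0. Note: conjugating B changes its blade decomposition but never the scalar B^2 = 0, whose sign settles the classification.


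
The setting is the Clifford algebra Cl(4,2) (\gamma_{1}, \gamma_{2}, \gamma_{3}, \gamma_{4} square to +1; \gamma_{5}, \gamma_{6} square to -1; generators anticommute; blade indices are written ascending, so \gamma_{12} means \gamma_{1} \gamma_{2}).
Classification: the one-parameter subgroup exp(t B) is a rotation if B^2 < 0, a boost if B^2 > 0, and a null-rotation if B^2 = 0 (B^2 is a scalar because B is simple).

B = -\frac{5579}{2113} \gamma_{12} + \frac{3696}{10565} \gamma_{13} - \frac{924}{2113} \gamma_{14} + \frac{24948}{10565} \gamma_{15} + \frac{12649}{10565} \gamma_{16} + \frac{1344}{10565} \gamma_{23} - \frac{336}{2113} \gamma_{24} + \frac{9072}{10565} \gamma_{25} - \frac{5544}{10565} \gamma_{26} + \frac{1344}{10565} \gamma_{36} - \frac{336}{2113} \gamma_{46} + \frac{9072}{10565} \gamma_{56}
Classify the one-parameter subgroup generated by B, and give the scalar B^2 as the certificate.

B^2 term by term: the squares give (-\frac{5579}{2113})^2*(\gamma_{12})^2 + (\frac{3696}{10565})^2*(\gamma_{13})^2 + (-\frac{924}{2113})^2*(\gamma_{14})^2 + (\frac{24948}{10565})^2*(\gamma_{15})^2 + (\frac{12649}{10565})^2*(\gamma_{16})^2 + (\frac{1344}{10565})^2*(\gamma_{23})^2 + (-\frac{336}{2113})^2*(\gamma_{24})^2 + (\frac{9072}{10565})^2*(\gamma_{25})^2 + (-\frac{5544}{10565})^2*(\gamma_{26})^2 + (\frac{1344}{10565})^2*(\gamma_{36})^2 + (-\frac{336}{2113})^2*(\gamma_{46})^2 + (\frac{9072}{10565})^2*(\gamma_{56})^2 = \frac{31125241}{4464769}*(-1) + \frac{13660416}{111619225}*(-1) + \frac{853776}{4464769}*(-1) + \frac{622402704}{111619225}*(+1) + \frac{159997201}{111619225}*(+1) + \frac{1806336}{111619225}*(-1) + \frac{112896}{4464769}*(-1) + \frac{82301184}{111619225}*(+1) + \frac{30735936}{111619225}*(+1) + \frac{1806336}{111619225}*(+1) + \frac{112896}{4464769}*(+1) + \frac{82301184}{111619225}*(-1) = 0 (each basis 2-blade squares to minus the product of its generators' squares); cross terms between blades sharing an index anticommute and cancel; the commuting (index-disjoint) pairs give grade-4 terms 2*c*c'*(blade product), which cancel blade by blade — \gamma_{1234}: \frac{2483712}{22323845} - \frac{2483712}{22323845} = 0; \gamma_{1235}: -\frac{67060224}{111619225} + \frac{67060224}{111619225} = 0; \gamma_{1236}: -\frac{14996352}{22323845} + \frac{40981248}{111619225} + \frac{34000512}{111619225} = 0; \gamma_{1245}: \frac{16765056}{22323845} - \frac{16765056}{22323845} = 0; \gamma_{1246}: \frac{3749088}{4464769} - \frac{10245312}{22323845} - \frac{8500128}{22323845} = 0; \gamma_{1256}: -\frac{101225376}{22323845} + \frac{276623424}{111619225} + \frac{229503456}{111619225} = 0; \gamma_{1346}: -\frac{2483712}{22323845} + \frac{2483712}{22323845} = 0; \gamma_{1356}: \frac{67060224}{111619225} - \frac{67060224}{111619225} = 0; \gamma_{1456}: -\frac{16765056}{22323845} + \frac{16765056}{22323845} = 0; \gamma_{2346}: -\frac{903168}{22323845} + \frac{903168}{22323845} = 0; \gamma_{2356}: \frac{24385536}{111619225} - \frac{24385536}{111619225} = 0; \gamma_{2456}: -\frac{6096384}{22323845} + \frac{6096384}{22323845} = 0 — confirming B is simple. So B^2 = 0.
Answer: null-rotation, certificate B^2 = 0. The invariant at work: B^2 = 0 is unchanged by conjugation, hence its sign classifies the subgroup whatever basis B is written in.


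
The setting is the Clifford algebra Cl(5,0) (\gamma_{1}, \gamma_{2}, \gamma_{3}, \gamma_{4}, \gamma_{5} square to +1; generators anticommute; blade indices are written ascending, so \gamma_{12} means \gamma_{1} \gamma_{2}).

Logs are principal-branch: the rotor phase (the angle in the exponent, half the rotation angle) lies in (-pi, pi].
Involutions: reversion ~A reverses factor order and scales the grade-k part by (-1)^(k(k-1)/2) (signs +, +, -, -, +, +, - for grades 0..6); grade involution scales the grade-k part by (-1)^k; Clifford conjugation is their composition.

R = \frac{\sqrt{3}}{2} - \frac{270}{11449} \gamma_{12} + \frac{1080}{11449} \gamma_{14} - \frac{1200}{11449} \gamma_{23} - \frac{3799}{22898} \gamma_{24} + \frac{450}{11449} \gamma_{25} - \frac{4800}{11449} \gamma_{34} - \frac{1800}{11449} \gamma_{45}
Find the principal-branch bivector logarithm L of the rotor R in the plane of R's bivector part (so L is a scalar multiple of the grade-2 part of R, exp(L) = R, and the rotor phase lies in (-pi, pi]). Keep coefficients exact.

The scalar part of R is \frac{\sqrt{3}}{2}, which fixes the principal-branch rotor phase; the unit plane is then the bivector part divided by the sine of that phase, and L is that plane scaled by the phase.
Concretely: cos(phase) = \frac{\sqrt{3}}{2} gives phase = ±\frac{\pi}{6}, and since phase/sin(phase) is even the sign is immaterial: L = (phase/sin(phase)) * <R>_2 = (\frac{\pi}{3}) * <R>_2.
Answer: - \frac{90 \pi}{11449} \gamma_{12} + \frac{360 \pi}{11449} \gamma_{14} - \frac{400 \pi}{11449} \gamma_{23} - \frac{3799 \pi}{68694} \gamma_{24} + \frac{150 \pi}{11449} \gamma_{25} - \frac{1600 \pi}{11449} \gamma_{34} - \frac{600 \pi}{11449} \gamma_{45}


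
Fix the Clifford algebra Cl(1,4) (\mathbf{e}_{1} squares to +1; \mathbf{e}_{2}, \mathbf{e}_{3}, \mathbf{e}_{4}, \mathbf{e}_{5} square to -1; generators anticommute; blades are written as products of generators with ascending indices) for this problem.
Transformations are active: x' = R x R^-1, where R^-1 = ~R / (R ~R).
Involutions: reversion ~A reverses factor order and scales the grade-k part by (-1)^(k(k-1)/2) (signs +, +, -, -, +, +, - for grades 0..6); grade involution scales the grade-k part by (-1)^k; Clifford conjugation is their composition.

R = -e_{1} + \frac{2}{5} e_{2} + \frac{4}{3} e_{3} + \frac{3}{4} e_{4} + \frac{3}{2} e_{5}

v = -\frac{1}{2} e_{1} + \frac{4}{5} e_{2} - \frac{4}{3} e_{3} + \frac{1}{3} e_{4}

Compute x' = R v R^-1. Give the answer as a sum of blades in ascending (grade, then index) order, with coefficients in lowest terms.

~R = -e_{1} + \frac{2}{5} e_{2} + \frac{4}{3} e_{3} + \frac{3}{4} e_{4} + \frac{3}{2} e_{5}, and R ~R = -\frac{13501}{3600}, so R^-1 = ~R / (-\frac{13501}{3600}).
R v = \frac{1537}{900} - \frac{3}{5} e_{1} e_{2} + 2 e_{1} e_{3} + \frac{1}{24} e_{1} e_{4} + \frac{3}{4} e_{1} e_{5} - \frac{8}{5} e_{2} e_{3} - \frac{7}{15} e_{2} e_{4} - \frac{6}{5} e_{2} e_{5} + \frac{13}{9} e_{3} e_{4} + 2 e_{3} e_{5} - \frac{1}{2} e_{4} e_{5}
Answer: \frac{38093}{27002} e_{1} - \frac{78596}{67505} e_{2} + \frac{4820}{40503} e_{3} - \frac{41167}{40503} e_{4} - \frac{18444}{13501} e_{5}


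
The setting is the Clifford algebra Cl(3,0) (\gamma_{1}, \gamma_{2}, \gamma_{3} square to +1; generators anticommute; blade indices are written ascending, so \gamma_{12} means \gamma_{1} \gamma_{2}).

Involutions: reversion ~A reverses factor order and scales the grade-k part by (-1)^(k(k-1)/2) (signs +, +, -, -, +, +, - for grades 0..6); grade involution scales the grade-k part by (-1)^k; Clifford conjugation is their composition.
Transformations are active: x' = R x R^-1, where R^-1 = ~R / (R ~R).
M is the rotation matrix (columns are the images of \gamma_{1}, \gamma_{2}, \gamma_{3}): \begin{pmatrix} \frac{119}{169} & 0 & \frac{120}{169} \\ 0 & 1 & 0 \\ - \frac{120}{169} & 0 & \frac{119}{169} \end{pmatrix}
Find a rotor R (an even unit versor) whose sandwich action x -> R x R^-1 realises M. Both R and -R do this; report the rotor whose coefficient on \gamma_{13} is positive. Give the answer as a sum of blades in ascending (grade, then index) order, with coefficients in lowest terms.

Method: write R = a + b12*\gamma_{12} + b13*\gamma_{13} + b23*\gamma_{23} with a^2 + b12^2 + b13^2 + b23^2 = 1 (so R^-1 = ~R). Expanding the columns R e_j ~R gives tr M = 4a^2 - 1 and, from the antisymmetric part, M21 - M12 = -4a*b12, M13 - M31 = 4a*b13, M32 - M23 = -4a*b23.
Here tr M = \frac{407}{169}, so a^2 = (1 + tr M)/4 = \frac{144}{169} and a = ±\frac{12}{13}. Taking a = \frac{12}{13}: M21 - M12 = 0, M13 - M31 = \frac{240}{169}, M32 - M23 = 0, giving b12 = 0, b13 = \frac{5}{13}, b23 = 0, i.e. R = \frac{12}{13} + \frac{5}{13} \gamma_{13}.
Its \gamma_{13} coefficient is already positive.
Answer: \frac{12}{13} + \frac{5}{13} \gamma_{13}. Sheet selection: the two-to-one cover makes ±R indistinguishable at the matrix level (trace \frac{407}{169}), so uniqueness comes from the required sign on \gamma_{13}.


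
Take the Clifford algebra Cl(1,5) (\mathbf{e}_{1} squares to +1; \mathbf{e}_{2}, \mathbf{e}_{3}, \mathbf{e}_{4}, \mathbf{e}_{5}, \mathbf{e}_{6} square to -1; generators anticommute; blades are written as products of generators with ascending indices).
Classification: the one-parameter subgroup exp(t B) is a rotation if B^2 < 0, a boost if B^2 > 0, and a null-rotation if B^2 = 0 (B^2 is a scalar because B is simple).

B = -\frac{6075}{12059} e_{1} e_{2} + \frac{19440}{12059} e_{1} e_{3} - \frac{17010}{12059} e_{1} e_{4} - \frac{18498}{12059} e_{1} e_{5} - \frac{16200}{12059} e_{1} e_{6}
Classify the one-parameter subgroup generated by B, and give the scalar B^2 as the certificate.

B^2 term by term: the squares give (-\frac{6075}{12059})^2*(e_{1} e_{2})^2 + (\frac{19440}{12059})^2*(e_{1} e_{3})^2 + (-\frac{17010}{12059})^2*(e_{1} e_{4})^2 + (-\frac{18498}{12059})^2*(e_{1} e_{5})^2 + (-\frac{16200}{12059})^2*(e_{1} e_{6})^2 = \frac{36905625}{145419481}*(+1) + \frac{377913600}{145419481}*(+1) + \frac{289340100}{145419481}*(+1) + \frac{342176004}{145419481}*(+1) + \frac{262440000}{145419481}*(+1) = 9 (each basis 2-blade squares to minus the product of its generators' squares); cross terms between blades sharing an index anticommute and cancel. So B^2 = 9.
Answer: boost, certificate B^2 = 9. Because 9 is invariant under every versor sandwich, the classification follows from its sign alone.


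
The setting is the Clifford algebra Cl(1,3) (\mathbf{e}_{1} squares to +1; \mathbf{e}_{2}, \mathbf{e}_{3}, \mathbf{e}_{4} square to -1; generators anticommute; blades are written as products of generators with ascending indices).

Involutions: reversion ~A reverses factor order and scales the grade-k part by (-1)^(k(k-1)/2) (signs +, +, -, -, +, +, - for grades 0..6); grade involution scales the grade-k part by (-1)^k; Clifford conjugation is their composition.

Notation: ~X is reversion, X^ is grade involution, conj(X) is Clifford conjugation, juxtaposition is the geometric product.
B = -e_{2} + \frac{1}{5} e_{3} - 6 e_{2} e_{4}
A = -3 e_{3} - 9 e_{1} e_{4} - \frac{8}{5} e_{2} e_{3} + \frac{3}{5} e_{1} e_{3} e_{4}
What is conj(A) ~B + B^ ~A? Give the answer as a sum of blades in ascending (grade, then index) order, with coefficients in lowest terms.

first term: -\frac{3}{5} - \frac{8}{25} e_{2} - \frac{8}{5} e_{3} + 54 e_{1} e_{2} + \frac{3}{25} e_{1} e_{4} + 3 e_{2} e_{3} + \frac{48}{5} e_{3} e_{4} - \frac{18}{5} e_{1} e_{2} e_{3} + 9 e_{1} e_{2} e_{4} - \frac{9}{5} e_{1} e_{3} e_{4} - 18 e_{2} e_{3} e_{4} - \frac{3}{5} e_{1} e_{2} e_{3} e_{4}
second term: -\frac{3}{5} - \frac{8}{25} e_{2} - \frac{8}{5} e_{3} + 54 e_{1} e_{2} + \frac{3}{25} e_{1} e_{4} - 3 e_{2} e_{3} + \frac{48}{5} e_{3} e_{4} + \frac{18}{5} e_{1} e_{2} e_{3} - 9 e_{1} e_{2} e_{4} + \frac{9}{5} e_{1} e_{3} e_{4} - 18 e_{2} e_{3} e_{4} + \frac{3}{5} e_{1} e_{2} e_{3} e_{4}
Answer: -\frac{6}{5} - \frac{16}{25} e_{2} - \frac{16}{5} e_{3} + 108 e_{1} e_{2} + \frac{6}{25} e_{1} e_{4} + \frac{96}{5} e_{3} e_{4} - 36 e_{2} e_{3} e_{4}
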